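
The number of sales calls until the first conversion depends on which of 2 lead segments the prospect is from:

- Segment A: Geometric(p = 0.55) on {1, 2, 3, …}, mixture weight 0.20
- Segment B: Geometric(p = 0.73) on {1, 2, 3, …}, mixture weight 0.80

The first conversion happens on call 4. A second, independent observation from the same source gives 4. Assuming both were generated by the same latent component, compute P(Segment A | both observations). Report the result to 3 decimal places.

0.753

The responsibility of component k is w_k f_k(x) divided by Σ_j w_j f_j(x).
Since both observations come from the same component, the likelihood for component k is f_k(x₁)·f_k(x₂).
  p_A = [0.0501187] × [0.0501187] = 0.00251189
  p_B = [0.0143686] × [0.0143686] = 0.000206456
Weight by the priors:
  w_A·p_A = 0.20 × 0.00251189 = 0.000502378
  w_B·p_B = 0.80 × 0.000206456 = 0.000165165
Normaliser: 0.000502378 + 0.000165165 = 0.000667543
P(Segment A | x₁, x₂) ≈ 0.753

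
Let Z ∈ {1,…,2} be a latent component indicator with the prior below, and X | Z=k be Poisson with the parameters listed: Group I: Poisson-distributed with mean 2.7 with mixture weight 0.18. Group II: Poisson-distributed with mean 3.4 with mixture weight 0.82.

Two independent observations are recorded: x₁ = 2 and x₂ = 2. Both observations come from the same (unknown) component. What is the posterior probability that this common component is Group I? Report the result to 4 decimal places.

0.2615

Posterior ∝ prior × likelihood, so P(k | x) ∝ π_k f_k(x); normalise over all components.
Since both observations come from the same component, the likelihood for component k is f_k(x₁)·f_k(x₂).
  L_I = [e^(−2.7)·2.7^2/2! = 0.244964] × [0.244964] = 0.0600074
  L_II = [e^(−3.4)·3.4^2/2! = 0.192898] × [0.192898] = 0.0372094
Unnormalised posteriors:
  π_I·L_I = 0.18 × 0.0600074 = 0.0108013
  π_II·L_II = 0.82 × 0.0372094 = 0.0305117
Marginal: 0.0108013 + 0.0305117 = 0.0413131
Responsibility of Group I: 0.0108013 / 0.0413131 ≈ 0.2615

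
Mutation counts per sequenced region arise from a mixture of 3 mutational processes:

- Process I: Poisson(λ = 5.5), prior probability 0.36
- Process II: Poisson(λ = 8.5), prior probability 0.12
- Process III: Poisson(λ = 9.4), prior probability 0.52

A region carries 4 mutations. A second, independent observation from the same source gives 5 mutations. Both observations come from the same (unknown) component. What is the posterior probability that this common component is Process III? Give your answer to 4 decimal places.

Apply Bayes' rule: the posterior for each component is proportional to its prior times its likelihood at x.
Since both observations come from the same component, the likelihood for component k is f_k(x₁)·f_k(x₂).
  p_I = [0.155819] × [0.171401] = 0.0267074
  p_II = [0.0442549] × [0.0752333] = 0.00332944
  p_III = [0.0269111] × [0.0505929] = 0.00136151
Prior × likelihood for each component:
  w_I·p_I = 0.36 × 0.0267074 = 0.00961468
  w_II·p_II = 0.12 × 0.00332944 = 0.000399533
  w_III·p_III = 0.52 × 0.00136151 = 0.000707987
Marginal: 0.00961468 + 0.000399533 + 0.000707987 = 0.0107222
P(Process III | x₁,x₂) ≈ 0.0660

0.0660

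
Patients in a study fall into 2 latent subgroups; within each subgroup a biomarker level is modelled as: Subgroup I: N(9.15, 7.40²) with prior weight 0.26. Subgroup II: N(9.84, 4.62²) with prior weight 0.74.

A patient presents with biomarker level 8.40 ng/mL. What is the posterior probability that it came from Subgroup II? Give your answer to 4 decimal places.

P(component k | x) = w_k·f_k(x) / marginal(x), where marginal(x) = Σ_j w_j·f_j(x).
Evaluate each component's likelihood at the observed value:
  f_I = 0.0536349
  f_II = 0.0822569
Unnormalised posteriors:
  w_I·f_I = 0.26 × 0.0536349 = 0.0139451
  w_II·f_II = 0.74 × 0.0822569 = 0.0608701
Sum: 0.0139451 + 0.0608701 = 0.0748152
So the posterior for Subgroup II is 0.0608701 / 0.0748152 ≈ 0.8136.

0.8136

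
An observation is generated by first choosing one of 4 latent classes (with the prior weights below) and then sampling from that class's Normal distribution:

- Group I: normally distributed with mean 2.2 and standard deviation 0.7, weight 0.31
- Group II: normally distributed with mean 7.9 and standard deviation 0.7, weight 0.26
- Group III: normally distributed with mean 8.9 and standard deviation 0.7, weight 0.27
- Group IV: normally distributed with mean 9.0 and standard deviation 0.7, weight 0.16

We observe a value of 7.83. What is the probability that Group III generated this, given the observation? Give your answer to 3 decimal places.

Posterior ∝ prior × likelihood, so P(k | x) ∝ π_k f_k(x); normalise over all components.
Normal densities:
  f_I = 5.11786e-15
  f_II = 0.567075
  f_III = 0.177191
  f_IV = 0.140985
Multiply by the mixture weights:
  π_I·f_I = 0.31 × 5.11786e-15 = 1.58654e-15
  π_II·f_II = 0.26 × 0.567075 = 0.14744
  π_III·f_III = 0.27 × 0.177191 = 0.0478415
  π_IV·f_IV = 0.16 × 0.140985 = 0.0225576
Denominator: 1.58654e-15 + 0.14744 + 0.0478415 + 0.0225576 = 0.217839
So the posterior for Group III is 0.0478415 / 0.217839 ≈ 0.220.

0.220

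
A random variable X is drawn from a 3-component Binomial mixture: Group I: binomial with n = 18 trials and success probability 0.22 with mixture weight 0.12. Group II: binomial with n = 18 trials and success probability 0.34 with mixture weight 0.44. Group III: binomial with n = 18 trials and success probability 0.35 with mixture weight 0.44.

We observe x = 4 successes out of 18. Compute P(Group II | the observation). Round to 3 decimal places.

0.416

Posterior ∝ prior × likelihood, so P(k | x) ∝ π_k f_k(x); normalise over all components.
Evaluate each component's likelihood at the observed value:
  p_I = 0.221175
  p_II = 0.121689
  p_III = 0.110352
Multiply by the mixture weights:
  π_I·p_I = 0.12 × 0.221175 = 0.026541
  π_II·p_II = 0.44 × 0.121689 = 0.0535433
  π_III·p_III = 0.44 × 0.110352 = 0.0485549
Evidence: 0.026541 + 0.0535433 + 0.0485549 = 0.128639
P(Group II | x) = 0.0535433 / 0.128639 ≈ 0.416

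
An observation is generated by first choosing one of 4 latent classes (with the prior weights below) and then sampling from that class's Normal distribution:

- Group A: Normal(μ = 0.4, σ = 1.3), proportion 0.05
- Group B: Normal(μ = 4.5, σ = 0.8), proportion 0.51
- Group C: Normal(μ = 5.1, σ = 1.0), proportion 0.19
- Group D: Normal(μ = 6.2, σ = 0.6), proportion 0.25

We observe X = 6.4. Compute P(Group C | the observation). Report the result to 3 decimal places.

Posterior ∝ prior × likelihood, so P(k | x) ∝ P(Z=k) f_k(x); normalise over all components.
Component likelihoods at x = 6.4:
  p_A = (1/(1.3·√(2π)))·exp(−(6.4−0.4)²/(2·1.3²)) = 0.306879·exp(-10.65089) = 7.26683e-06
  p_B = (1/(0.8·√(2π)))·exp(−(6.4−4.5)²/(2·0.8²)) = 0.498678·exp(-2.82031) = 0.0297149
  p_C = (1/(1.0·√(2π)))·exp(−(6.4−5.1)²/(2·1.0²)) = 0.398942·exp(-0.84500) = 0.171369
  p_D = (1/(0.6·√(2π)))·exp(−(6.4−6.2)²/(2·0.6²)) = 0.664904·exp(-0.05556) = 0.628972
Weight by the priors:
  P(Z=A)·p_A = 0.05 × 7.26683e-06 = 3.63342e-07
  P(Z=B)·p_B = 0.51 × 0.0297149 = 0.0151546
  P(Z=C)·p_C = 0.19 × 0.171369 = 0.03256
  P(Z=D)·p_D = 0.25 × 0.628972 = 0.157243
Evidence: 3.63342e-07 + 0.0151546 + 0.03256 + 0.157243 = 0.204958
So the posterior for Group C is 0.03256 / 0.204958 ≈ 0.159.

0.159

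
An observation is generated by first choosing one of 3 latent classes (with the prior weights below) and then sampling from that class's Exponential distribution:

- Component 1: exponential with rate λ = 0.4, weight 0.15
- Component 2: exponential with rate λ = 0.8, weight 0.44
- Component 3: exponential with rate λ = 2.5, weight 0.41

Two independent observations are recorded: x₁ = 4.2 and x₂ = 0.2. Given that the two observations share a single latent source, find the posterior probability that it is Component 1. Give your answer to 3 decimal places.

Posterior ∝ prior × likelihood, so P(k | x) ∝ P(Z=k) f_k(x); normalise over all components.
Since both observations come from the same component, the likelihood for component k is f_k(x₁)·f_k(x₂).
  f_1 = [0.4·e^(−0.4·4.2) = 0.4·e^(−1.6800) = 0.0745496] × [0.369247] = 0.0275272
  f_2 = [0.8·e^(−0.8·4.2) = 0.8·e^(−3.3600) = 0.0277882] × [0.681715] = 0.0189436
  f_3 = [2.5·e^(−2.5·4.2) = 2.5·e^(−10.5000) = 6.88411e-05] × [1.51633] = 0.000104386
Prior × likelihood for each component:
  P(Z=1)·f_1 = 0.15 × 0.0275272 = 0.00412908
  P(Z=2)·f_2 = 0.44 × 0.0189436 = 0.0083352
  P(Z=3)·f_3 = 0.41 × 0.000104386 = 4.27981e-05
Evidence: 0.00412908 + 0.0083352 + 4.27981e-05 = 0.0125071
P(Component 1 | x₁, x₂) ≈ 0.330

0.330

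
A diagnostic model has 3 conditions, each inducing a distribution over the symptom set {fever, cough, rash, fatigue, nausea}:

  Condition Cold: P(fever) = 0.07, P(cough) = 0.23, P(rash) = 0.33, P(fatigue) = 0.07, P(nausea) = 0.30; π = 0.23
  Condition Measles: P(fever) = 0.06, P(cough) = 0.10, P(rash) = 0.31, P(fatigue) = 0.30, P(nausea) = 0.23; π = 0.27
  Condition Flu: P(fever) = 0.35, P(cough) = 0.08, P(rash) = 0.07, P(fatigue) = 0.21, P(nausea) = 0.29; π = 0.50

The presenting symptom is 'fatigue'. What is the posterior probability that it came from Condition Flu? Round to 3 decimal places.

0.520

P(component k | x) = w_k·f_k(x) / marginal(x), where marginal(x) = Σ_j w_j·f_j(x).
Component likelihoods at x = 'fatigue':
  p_Cold = 0.07
  p_Measles = 0.3
  p_Flu = 0.21
Unnormalised posteriors:
  w_Cold·p_Cold = 0.23 × 0.07 = 0.0161
  w_Measles·p_Measles = 0.27 × 0.3 = 0.081
  w_Flu·p_Flu = 0.50 × 0.21 = 0.105
Denominator: 0.0161 + 0.081 + 0.105 = 0.2021
P(Condition Flu | 'fatigue') ≈ 0.520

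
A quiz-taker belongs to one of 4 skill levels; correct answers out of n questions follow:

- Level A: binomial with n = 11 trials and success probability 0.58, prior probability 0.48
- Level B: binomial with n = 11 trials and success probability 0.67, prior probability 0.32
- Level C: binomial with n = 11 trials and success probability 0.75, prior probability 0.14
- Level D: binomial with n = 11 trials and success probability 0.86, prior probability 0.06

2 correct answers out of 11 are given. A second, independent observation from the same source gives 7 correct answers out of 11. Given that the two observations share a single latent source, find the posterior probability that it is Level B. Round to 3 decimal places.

0.096

Apply Bayes' rule: the posterior for each component is proportional to its prior times its likelihood at x.
Since both observations come from the same component, the likelihood for component k is f_k(x₁)·f_k(x₂).
  p_A = [C(11,2)·0.58^2·0.42^9 = 55·0.3364·0.000406671 = 0.00752423] × [0.226729] = 0.00170596
  p_B = [C(11,2)·0.67^2·0.33^9 = 55·0.4489·4.64115e-05 = 0.00114588] × [0.237188] = 0.000271788
  p_C = [C(11,2)·0.75^2·0.25^9 = 55·0.5625·3.8147e-06 = 0.000118017] × [0.172069] = 2.03071e-05
  p_D = [C(11,2)·0.86^2·0.14^9 = 55·0.7396·2.0661e-08 = 8.4045e-07] × [0.0441078] = 3.70704e-08
Prior × likelihood for each component:
  P(Z=A)·p_A = 0.48 × 0.00170596 = 0.000818862
  P(Z=B)·p_B = 0.32 × 0.000271788 = 8.69723e-05
  P(Z=C)·p_C = 0.14 × 2.03071e-05 = 2.843e-06
  P(Z=D)·p_D = 0.06 × 3.70704e-08 = 2.22422e-09
Marginal: 0.000818862 + 8.69723e-05 + 2.843e-06 + 2.22422e-09 = 0.000908679
P(Level B | x₁, x₂) ≈ 0.096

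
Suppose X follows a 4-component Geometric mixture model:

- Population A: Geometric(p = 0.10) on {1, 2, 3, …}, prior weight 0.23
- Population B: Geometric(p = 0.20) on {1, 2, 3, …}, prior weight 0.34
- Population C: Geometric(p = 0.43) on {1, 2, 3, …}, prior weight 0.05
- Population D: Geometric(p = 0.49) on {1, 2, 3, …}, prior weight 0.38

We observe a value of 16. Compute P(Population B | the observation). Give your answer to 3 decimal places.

Posterior ∝ prior × likelihood, so P(k | x) ∝ π_k f_k(x); normalise over all components.
Evaluate each component's likelihood at the observed value:
  p_A = 0.10·(1−0.10)^15 = 0.10·0.205891 = 0.0205891
  p_B = 0.20·(1−0.20)^15 = 0.20·0.0351844 = 0.00703687
  p_C = 0.43·(1−0.43)^15 = 0.43·0.000217833 = 9.3668e-05
  p_D = 0.49·(1−0.49)^15 = 0.49·4.10726e-05 = 2.01256e-05
Unnormalised posteriors:
  π_A·p_A = 0.23 × 0.0205891 = 0.0047355
  π_B·p_B = 0.34 × 0.00703687 = 0.00239254
  π_C·p_C = 0.05 × 9.3668e-05 = 4.6834e-06
  π_D·p_D = 0.38 × 2.01256e-05 = 7.64773e-06
Sum: 0.0047355 + 0.00239254 + 4.6834e-06 + 7.64773e-06 = 0.00714036
So the posterior for Population B is 0.00239254 / 0.00714036 ≈ 0.335.

0.335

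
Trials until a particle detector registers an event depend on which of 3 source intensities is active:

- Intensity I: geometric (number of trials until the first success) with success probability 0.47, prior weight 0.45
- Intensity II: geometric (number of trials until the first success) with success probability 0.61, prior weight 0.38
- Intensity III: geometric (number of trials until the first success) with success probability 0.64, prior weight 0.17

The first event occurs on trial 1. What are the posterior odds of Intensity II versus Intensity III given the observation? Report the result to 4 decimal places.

The posterior odds equal the prior odds times the likelihood ratio: (π_i/π_j)·(f_i(x)/f_j(x)).
Component likelihoods at x = 1:
  L_I = 0.47
  L_II = 0.61
  L_III = 0.64
Odds = (0.38/0.17) × (0.61/0.64) = 2.23529 × 0.953125 ≈ 2.1305

2.1305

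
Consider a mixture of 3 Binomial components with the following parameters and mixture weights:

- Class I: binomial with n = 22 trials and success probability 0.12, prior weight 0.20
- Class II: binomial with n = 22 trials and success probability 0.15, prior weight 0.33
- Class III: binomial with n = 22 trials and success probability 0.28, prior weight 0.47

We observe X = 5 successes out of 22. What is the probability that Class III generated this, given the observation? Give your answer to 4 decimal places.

P(component k | x) = π_k·f_k(x) / marginal(x), where marginal(x) = Σ_j π_j·f_j(x).
Evaluate each component's likelihood at the observed value:
  L_I = C(22,5)·0.12^5·0.88^17 = 26334·2.48832e-05·0.113817 = 0.074581
  L_II = C(22,5)·0.15^5·0.85^17 = 26334·7.59375e-05·0.0631134 = 0.12621
  L_III = C(22,5)·0.28^5·0.72^17 = 26334·0.00172104·0.00375537 = 0.1702
Prior × likelihood for each component:
  π_I·L_I = 0.20 × 0.074581 = 0.0149162
  π_II·L_II = 0.33 × 0.12621 = 0.0416494
  π_III·L_III = 0.47 × 0.1702 = 0.079994
Marginal: 0.0149162 + 0.0416494 + 0.079994 = 0.13656
Responsibility of Class III: 0.079994 / 0.13656 ≈ 0.5858

0.5858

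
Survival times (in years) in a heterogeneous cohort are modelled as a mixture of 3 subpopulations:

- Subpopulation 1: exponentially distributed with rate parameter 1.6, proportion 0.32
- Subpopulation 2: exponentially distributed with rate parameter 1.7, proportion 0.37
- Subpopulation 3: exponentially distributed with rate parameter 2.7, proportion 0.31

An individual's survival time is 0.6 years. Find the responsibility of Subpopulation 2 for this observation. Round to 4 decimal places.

P(component k | x) = P(Z=k)·f_k(x) / marginal(x), where marginal(x) = Σ_j P(Z=j)·f_j(x).
Evaluate each component's likelihood at the observed value:
  p_1 = 0.612629
  p_2 = 0.613011
  p_3 = 0.534326
Multiply by the mixture weights:
  P(Z=1)·p_1 = 0.32 × 0.612629 = 0.196041
  P(Z=2)·p_2 = 0.37 × 0.613011 = 0.226814
  P(Z=3)·p_3 = 0.31 × 0.534326 = 0.165641
Normaliser: 0.196041 + 0.226814 + 0.165641 = 0.588497
P(Subpopulation 2 | the observation) = 0.226814 / 0.588497 ≈ 0.3854

0.3854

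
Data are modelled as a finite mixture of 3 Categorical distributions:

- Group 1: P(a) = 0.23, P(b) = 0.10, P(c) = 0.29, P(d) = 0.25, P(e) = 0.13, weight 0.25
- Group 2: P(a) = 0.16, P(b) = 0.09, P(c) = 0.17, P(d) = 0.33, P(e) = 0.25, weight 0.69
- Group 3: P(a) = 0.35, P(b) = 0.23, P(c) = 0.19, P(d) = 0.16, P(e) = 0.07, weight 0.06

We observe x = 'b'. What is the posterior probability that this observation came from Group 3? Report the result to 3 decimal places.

Posterior ∝ prior × likelihood, so P(k | x) ∝ π_k f_k(x); normalise over all components.
Component likelihoods at x = 'b':
  f_1 = 0.1
  f_2 = 0.09
  f_3 = 0.23
Prior × likelihood for each component:
  π_1·f_1 = 0.25 × 0.1 = 0.025
  π_2·f_2 = 0.69 × 0.09 = 0.0621
  π_3·f_3 = 0.06 × 0.23 = 0.0138
Marginal: 0.025 + 0.0621 + 0.0138 = 0.1009
So the posterior for Group 3 is 0.0138 / 0.1009 ≈ 0.137.

0.137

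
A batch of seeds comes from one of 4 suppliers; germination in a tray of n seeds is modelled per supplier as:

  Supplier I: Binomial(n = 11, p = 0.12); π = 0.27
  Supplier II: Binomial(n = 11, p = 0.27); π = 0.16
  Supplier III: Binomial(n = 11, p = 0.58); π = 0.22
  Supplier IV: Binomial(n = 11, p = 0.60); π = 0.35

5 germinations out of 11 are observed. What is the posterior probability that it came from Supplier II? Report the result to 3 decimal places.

Posterior ∝ prior × likelihood, so P(k | x) ∝ π_k f_k(x); normalise over all components.
Evaluate each component's likelihood at the observed value:
  L_I = 0.00533881
  L_II = 0.100322
  L_III = 0.166448
  L_IV = 0.147149
Unnormalised posteriors:
  π_I·L_I = 0.27 × 0.00533881 = 0.00144148
  π_II·L_II = 0.16 × 0.100322 = 0.0160516
  π_III·L_III = 0.22 × 0.166448 = 0.0366185
  π_IV·L_IV = 0.35 × 0.147149 = 0.0515023
Normaliser: 0.00144148 + 0.0160516 + 0.0366185 + 0.0515023 = 0.105614
P(Supplier II | the observation) = 0.0160516 / 0.105614 ≈ 0.152

0.152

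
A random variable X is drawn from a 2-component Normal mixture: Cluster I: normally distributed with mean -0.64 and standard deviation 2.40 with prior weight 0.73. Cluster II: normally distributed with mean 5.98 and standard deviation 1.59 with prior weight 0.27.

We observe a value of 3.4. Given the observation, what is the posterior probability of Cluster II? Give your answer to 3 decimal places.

0.382

Posterior ∝ prior × likelihood, so P(k | x) ∝ π_k f_k(x); normalise over all components.
Normal densities:
  p_I = 0.0403077
  p_II = 0.0672623
Multiply by the mixture weights:
  π_I·p_I = 0.73 × 0.0403077 = 0.0294246
  π_II·p_II = 0.27 × 0.0672623 = 0.0181608
Evidence: 0.0294246 + 0.0181608 = 0.0475854
So the posterior for Cluster II is 0.0181608 / 0.0475854 ≈ 0.382.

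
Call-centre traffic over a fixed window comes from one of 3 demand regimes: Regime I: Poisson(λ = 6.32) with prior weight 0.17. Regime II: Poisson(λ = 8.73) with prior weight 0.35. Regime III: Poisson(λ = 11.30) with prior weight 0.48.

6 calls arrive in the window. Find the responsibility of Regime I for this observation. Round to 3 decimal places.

0.343

Apply Bayes' rule: the posterior for each component is proportional to its prior times its likelihood at x.
Component likelihoods at x = 6 calls:
  L_I = e^(−6.32)·6.32^6/6! = 0.159305
  L_II = e^(−8.73)·8.73^6/6! = 0.0993945
  L_III = e^(−11.30)·11.30^6/6! = 0.0357775
Weight by the priors:
  π_I·L_I = 0.17 × 0.159305 = 0.0270818
  π_II·L_II = 0.35 × 0.0993945 = 0.0347881
  π_III·L_III = 0.48 × 0.0357775 = 0.0171732
Marginal: 0.0270818 + 0.0347881 + 0.0171732 = 0.0790431
P(Regime I | data) ≈ 0.343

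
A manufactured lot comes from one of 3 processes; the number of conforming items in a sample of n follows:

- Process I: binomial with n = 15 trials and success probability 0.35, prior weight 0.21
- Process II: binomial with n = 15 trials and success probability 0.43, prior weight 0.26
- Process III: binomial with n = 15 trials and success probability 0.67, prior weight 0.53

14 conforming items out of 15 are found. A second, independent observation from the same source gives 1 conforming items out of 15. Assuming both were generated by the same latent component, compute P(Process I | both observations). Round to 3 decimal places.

0.155

Posterior ∝ prior × likelihood, so P(k | x) ∝ π_k f_k(x); normalise over all components.
Since both observations come from the same component, the likelihood for component k is f_k(x₁)·f_k(x₂).
  f_I = [4.03606e-06] × [0.0126167] = 5.09218e-08
  f_II = [6.3172e-05] × [0.00246495] = 1.55716e-07
  f_III = [0.0181825] × [1.82541e-06] = 3.31905e-08
Multiply by the mixture weights:
  π_I·f_I = 0.21 × 5.09218e-08 = 1.06936e-08
  π_II·f_II = 0.26 × 1.55716e-07 = 4.04861e-08
  π_III·f_III = 0.53 × 3.31905e-08 = 1.7591e-08
Evidence: 1.06936e-08 + 4.04861e-08 + 1.7591e-08 = 6.87706e-08
P(Process I | x) = 1.06936e-08 / 6.87706e-08 ≈ 0.155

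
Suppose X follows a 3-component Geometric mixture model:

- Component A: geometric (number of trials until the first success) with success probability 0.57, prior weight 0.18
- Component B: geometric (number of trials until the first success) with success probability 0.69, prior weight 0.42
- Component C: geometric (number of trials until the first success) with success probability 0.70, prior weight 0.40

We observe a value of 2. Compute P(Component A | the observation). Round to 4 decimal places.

0.2024

Apply Bayes' rule: the posterior for each component is proportional to its prior times its likelihood at x.
Evaluate each component's likelihood at the observed value:
  L_A = 0.2451
  L_B = 0.2139
  L_C = 0.21
Prior × likelihood for each component:
  π_A·L_A = 0.18 × 0.2451 = 0.044118
  π_B·L_B = 0.42 × 0.2139 = 0.089838
  π_C·L_C = 0.40 × 0.21 = 0.084
Sum: 0.044118 + 0.089838 + 0.084 = 0.217956
Responsibility of Component A: 0.044118 / 0.217956 ≈ 0.2024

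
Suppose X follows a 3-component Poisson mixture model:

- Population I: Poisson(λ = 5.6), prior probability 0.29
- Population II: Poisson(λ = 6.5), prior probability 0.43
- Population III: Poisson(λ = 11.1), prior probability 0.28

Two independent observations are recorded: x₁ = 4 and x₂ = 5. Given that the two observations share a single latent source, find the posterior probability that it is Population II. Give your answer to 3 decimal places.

P(component k | x) = w_k·f_k(x) / marginal(x), where marginal(x) = Σ_j w_j·f_j(x).
Since both observations come from the same component, the likelihood for component k is f_k(x₁)·f_k(x₂).
  f_I = [0.151528] × [0.169711] = 0.0257159
  f_II = [0.111822] × [0.145369] = 0.0162555
  f_III = [0.00955899] × [0.021221] = 0.000202851
Multiply by the mixture weights:
  w_I·f_I = 0.29 × 0.0257159 = 0.00745761
  w_II·f_II = 0.43 × 0.0162555 = 0.00698985
  w_III·f_III = 0.28 × 0.000202851 = 5.67982e-05
Evidence: 0.00745761 + 0.00698985 + 5.67982e-05 = 0.0145043
Responsibility of Population II: 0.00698985 / 0.0145043 ≈ 0.482

0.482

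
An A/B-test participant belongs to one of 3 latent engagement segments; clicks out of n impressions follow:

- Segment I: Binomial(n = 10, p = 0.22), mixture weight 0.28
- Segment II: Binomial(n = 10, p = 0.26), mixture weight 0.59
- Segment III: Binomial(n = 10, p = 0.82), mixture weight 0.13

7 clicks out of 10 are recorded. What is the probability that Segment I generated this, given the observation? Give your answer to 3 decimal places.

0.016

The responsibility of component k is P(Z=k) f_k(x) divided by Σ_j P(Z=j) f_j(x).
Component likelihoods at x = 7 clicks out of 10:
  f_I = 0.00142044
  f_II = 0.00390562
  f_III = 0.17446
Prior × likelihood for each component:
  P(Z=I)·f_I = 0.28 × 0.00142044 = 0.000397724
  P(Z=II)·f_II = 0.59 × 0.00390562 = 0.00230432
  P(Z=III)·f_III = 0.13 × 0.17446 = 0.0226798
Sum: 0.000397724 + 0.00230432 + 0.0226798 = 0.0253818
So the posterior for Segment I is 0.000397724 / 0.0253818 ≈ 0.016.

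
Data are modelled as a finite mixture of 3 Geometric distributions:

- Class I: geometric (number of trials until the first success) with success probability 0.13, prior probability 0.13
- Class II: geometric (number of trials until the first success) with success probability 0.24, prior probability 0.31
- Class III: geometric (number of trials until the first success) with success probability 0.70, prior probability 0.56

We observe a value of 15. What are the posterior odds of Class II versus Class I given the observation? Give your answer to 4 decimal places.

The posterior odds equal the prior odds times the likelihood ratio: (P(Z=i)/P(Z=j))·(f_i(x)/f_j(x)).
Component likelihoods at x = 15:
  f_I = 0.13·(1−0.13)^14 = 0.13·0.142321 = 0.0185018
  f_II = 0.24·(1−0.24)^14 = 0.24·0.0214482 = 0.00514756
  f_III = 0.70·(1−0.70)^14 = 0.70·4.78297e-08 = 3.34808e-08
Odds = (0.31/0.13) × (0.00514756/0.0185018) = 2.38462 × 0.27822 ≈ 0.6634

0.6634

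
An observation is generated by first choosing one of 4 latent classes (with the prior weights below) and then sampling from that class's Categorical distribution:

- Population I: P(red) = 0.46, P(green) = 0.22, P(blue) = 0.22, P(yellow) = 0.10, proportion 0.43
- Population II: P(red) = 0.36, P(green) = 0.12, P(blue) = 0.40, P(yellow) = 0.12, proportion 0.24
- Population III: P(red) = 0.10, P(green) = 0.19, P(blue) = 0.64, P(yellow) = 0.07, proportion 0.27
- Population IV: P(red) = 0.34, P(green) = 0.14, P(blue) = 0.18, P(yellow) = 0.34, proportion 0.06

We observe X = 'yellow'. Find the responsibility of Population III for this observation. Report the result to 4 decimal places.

0.1701

By Bayes' theorem, P(k | x) = π_k f_k(x) / Σ_j π_j f_j(x).
Categorical probabilities:
  L_I = P(yellow | comp) = 0.10
  L_II = P(yellow | comp) = 0.12
  L_III = P(yellow | comp) = 0.07
  L_IV = P(yellow | comp) = 0.34
Weight by the priors:
  π_I·L_I = 0.43 × 0.1 = 0.043
  π_II·L_II = 0.24 × 0.12 = 0.0288
  π_III·L_III = 0.27 × 0.07 = 0.0189
  π_IV·L_IV = 0.06 × 0.34 = 0.0204
Sum: 0.043 + 0.0288 + 0.0189 + 0.0204 = 0.1111
So the posterior for Population III is 0.0189 / 0.1111 ≈ 0.1701.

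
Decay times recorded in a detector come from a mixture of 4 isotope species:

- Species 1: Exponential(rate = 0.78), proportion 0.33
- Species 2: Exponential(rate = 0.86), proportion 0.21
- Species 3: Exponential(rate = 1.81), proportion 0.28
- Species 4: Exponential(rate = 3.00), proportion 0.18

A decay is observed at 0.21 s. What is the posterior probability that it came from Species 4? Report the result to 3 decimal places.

Apply Bayes' rule: the posterior for each component is proportional to its prior times its likelihood at x.
Evaluate each component's likelihood at the observed value:
  p_1 = 0.662151
  p_2 = 0.717902
  p_3 = 1.23767
  p_4 = 1.59778
Weight by the priors:
  w_1·p_1 = 0.33 × 0.662151 = 0.21851
  w_2·p_2 = 0.21 × 0.717902 = 0.150759
  w_3·p_3 = 0.28 × 1.23767 = 0.346546
  w_4·p_4 = 0.18 × 1.59778 = 0.2876
Denominator: 0.21851 + 0.150759 + 0.346546 + 0.2876 = 1.00342
So the posterior for Species 4 is 0.2876 / 1.00342 ≈ 0.287.

0.287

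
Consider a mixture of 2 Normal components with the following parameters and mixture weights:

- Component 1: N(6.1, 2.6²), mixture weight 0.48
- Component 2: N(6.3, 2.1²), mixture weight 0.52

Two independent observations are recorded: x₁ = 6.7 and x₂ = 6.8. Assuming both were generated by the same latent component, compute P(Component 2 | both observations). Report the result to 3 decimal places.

The responsibility of component k is P(Z=k) f_k(x) divided by Σ_j P(Z=j) f_j(x).
Since both observations come from the same component, the likelihood for component k is f_k(x₁)·f_k(x₂).
  p_1 = [0.149408] × [0.147978] = 0.022109
  p_2 = [0.186557] × [0.184663] = 0.0344503
Prior × likelihood for each component:
  P(Z=1)·p_1 = 0.48 × 0.022109 = 0.0106123
  P(Z=2)·p_2 = 0.52 × 0.0344503 = 0.0179142
Evidence: 0.0106123 + 0.0179142 = 0.0285265
So the posterior for Component 2 is 0.0179142 / 0.0285265 ≈ 0.628.

0.628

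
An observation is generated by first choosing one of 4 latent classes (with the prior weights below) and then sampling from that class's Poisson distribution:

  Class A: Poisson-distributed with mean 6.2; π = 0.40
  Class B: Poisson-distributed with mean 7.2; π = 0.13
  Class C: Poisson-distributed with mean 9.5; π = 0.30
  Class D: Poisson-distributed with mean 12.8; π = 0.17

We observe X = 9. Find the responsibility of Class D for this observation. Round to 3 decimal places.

Apply Bayes' rule: the posterior for each component is proportional to its prior times its likelihood at x.
Poisson probabilities:
  p_A = 0.0757071
  p_B = 0.106982
  p_C = 0.130003
  p_D = 0.0701709
Weight by the priors:
  w_A·p_A = 0.40 × 0.0757071 = 0.0302828
  w_B·p_B = 0.13 × 0.106982 = 0.0139076
  w_C·p_C = 0.30 × 0.130003 = 0.0390008
  w_D·p_D = 0.17 × 0.0701709 = 0.0119291
Evidence: 0.0302828 + 0.0139076 + 0.0390008 + 0.0119291 = 0.0951203
So the posterior for Class D is 0.0119291 / 0.0951203 ≈ 0.125.

0.125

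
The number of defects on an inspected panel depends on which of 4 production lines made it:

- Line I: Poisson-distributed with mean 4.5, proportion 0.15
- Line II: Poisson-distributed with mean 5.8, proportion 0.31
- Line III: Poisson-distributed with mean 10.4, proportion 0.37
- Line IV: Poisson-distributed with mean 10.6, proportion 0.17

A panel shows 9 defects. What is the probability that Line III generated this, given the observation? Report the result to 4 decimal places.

By Bayes' theorem, P(k | x) = π_k f_k(x) / Σ_j π_j f_j(x).
Component likelihoods at x = 9 defects:
  f_I = 0.0231646
  f_II = 0.0619699
  f_III = 0.119364
  f_IV = 0.116003
Weight by the priors:
  π_I·f_I = 0.15 × 0.0231646 = 0.00347469
  π_II·f_II = 0.31 × 0.0619699 = 0.0192107
  π_III·f_III = 0.37 × 0.119364 = 0.0441648
  π_IV·f_IV = 0.17 × 0.116003 = 0.0197205
Marginal: 0.00347469 + 0.0192107 + 0.0441648 + 0.0197205 = 0.0865706
So the posterior for Line III is 0.0441648 / 0.0865706 ≈ 0.5102.

0.5102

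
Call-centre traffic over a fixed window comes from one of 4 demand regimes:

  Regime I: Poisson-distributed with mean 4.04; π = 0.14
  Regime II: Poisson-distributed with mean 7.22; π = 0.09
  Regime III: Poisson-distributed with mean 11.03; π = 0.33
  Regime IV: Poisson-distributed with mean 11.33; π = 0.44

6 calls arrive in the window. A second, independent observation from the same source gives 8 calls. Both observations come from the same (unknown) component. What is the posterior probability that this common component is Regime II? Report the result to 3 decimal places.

P(component k | x) = π_k·f_k(x) / marginal(x), where marginal(x) = Σ_j π_j·f_j(x).
Since both observations come from the same component, the likelihood for component k is f_k(x₁)·f_k(x₂).
  L_I = [0.106269] × [0.0309728] = 0.00329145
  L_II = [0.143974] × [0.13402] = 0.0192955
  L_III = [0.0405371] × [0.0880675] = 0.00357
  L_IV = [0.0352769] × [0.0808653] = 0.00285268
Unnormalised posteriors:
  π_I·L_I = 0.14 × 0.00329145 = 0.000460802
  π_II·L_II = 0.09 × 0.0192955 = 0.00173659
  π_III·L_III = 0.33 × 0.00357 = 0.0011781
  π_IV·L_IV = 0.44 × 0.00285268 = 0.00125518
Denominator: 0.000460802 + 0.00173659 + 0.0011781 + 0.00125518 = 0.00463067
P(Regime II | data) ≈ 0.375

0.375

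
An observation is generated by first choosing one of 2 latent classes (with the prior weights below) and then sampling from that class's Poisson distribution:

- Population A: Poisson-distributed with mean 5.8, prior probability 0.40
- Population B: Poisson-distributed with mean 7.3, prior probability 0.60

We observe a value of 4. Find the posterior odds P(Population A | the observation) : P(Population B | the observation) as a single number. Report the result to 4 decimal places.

1.1906

The posterior odds equal the prior odds times the likelihood ratio: (π_i/π_j)·(f_i(x)/f_j(x)).
Poisson probabilities:
  f_A = e^(−5.8)·5.8^4/4! = 0.142755
  f_B = e^(−7.3)·7.3^4/4! = 0.0799338
Odds = (0.40/0.60) × (0.142755/0.0799338) = 0.666667 × 1.78592 ≈ 1.1906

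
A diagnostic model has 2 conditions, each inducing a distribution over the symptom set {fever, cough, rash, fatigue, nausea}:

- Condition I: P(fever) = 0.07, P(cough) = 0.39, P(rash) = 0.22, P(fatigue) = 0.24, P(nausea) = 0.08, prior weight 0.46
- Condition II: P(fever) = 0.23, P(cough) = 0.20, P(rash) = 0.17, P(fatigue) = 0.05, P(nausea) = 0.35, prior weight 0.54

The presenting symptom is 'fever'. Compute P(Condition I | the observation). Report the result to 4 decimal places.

P(component k | x) = P(Z=k)·f_k(x) / marginal(x), where marginal(x) = Σ_j P(Z=j)·f_j(x).
Component likelihoods at x = 'fever':
  L_I = P(fever | comp) = 0.07
  L_II = P(fever | comp) = 0.23
Unnormalised posteriors:
  P(Z=I)·L_I = 0.46 × 0.07 = 0.0322
  P(Z=II)·L_II = 0.54 × 0.23 = 0.1242
Sum: 0.0322 + 0.1242 = 0.1564
So the posterior for Condition I is 0.0322 / 0.1564 ≈ 0.2059.

0.2059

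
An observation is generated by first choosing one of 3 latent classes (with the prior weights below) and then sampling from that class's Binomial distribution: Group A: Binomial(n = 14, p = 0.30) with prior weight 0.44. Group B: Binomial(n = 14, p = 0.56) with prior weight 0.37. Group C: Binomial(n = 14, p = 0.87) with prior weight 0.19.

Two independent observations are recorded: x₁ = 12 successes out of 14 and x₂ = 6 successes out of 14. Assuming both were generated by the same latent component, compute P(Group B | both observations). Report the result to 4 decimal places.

Apply Bayes' rule: the posterior for each component is proportional to its prior times its likelihood at x.
Since both observations come from the same component, the likelihood for component k is f_k(x₁)·f_k(x₂).
  L_A = [C(14,12)·0.30^12·0.70^2 = 91·5.31441e-07·0.49 = 2.3697e-05] × [0.126202] = 2.99061e-06
  L_B = [C(14,12)·0.56^12·0.44^2 = 91·0.000951166·0.1936 = 0.0167573] × [0.130108] = 0.00218026
  L_C = [C(14,12)·0.87^12·0.13^2 = 91·0.188032·0.0169 = 0.289174] × [0.000106223] = 3.07169e-05
Unnormalised posteriors:
  π_A·L_A = 0.44 × 2.99061e-06 = 1.31587e-06
  π_B·L_B = 0.37 × 0.00218026 = 0.000806696
  π_C·L_C = 0.19 × 3.07169e-05 = 5.8362e-06
Marginal: 1.31587e-06 + 0.000806696 + 5.8362e-06 = 0.000813848
Responsibility of Group B: 0.000806696 / 0.000813848 ≈ 0.9912

0.9912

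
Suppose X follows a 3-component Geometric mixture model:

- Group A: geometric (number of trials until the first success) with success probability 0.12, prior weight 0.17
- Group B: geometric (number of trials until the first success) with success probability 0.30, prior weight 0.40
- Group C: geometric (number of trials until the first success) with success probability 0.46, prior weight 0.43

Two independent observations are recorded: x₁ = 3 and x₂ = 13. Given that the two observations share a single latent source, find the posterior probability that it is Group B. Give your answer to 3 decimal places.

0.365

The responsibility of component k is P(Z=k) f_k(x) divided by Σ_j P(Z=j) f_j(x).
Since both observations come from the same component, the likelihood for component k is f_k(x₁)·f_k(x₂).
  L_A = [0.092928] × [0.0258805] = 0.00240503
  L_B = [0.147] × [0.00415239] = 0.000610401
  L_C = [0.134136] × [0.000282802] = 3.7934e-05
Weight by the priors:
  P(Z=A)·L_A = 0.17 × 0.00240503 = 0.000408855
  P(Z=B)·L_B = 0.40 × 0.000610401 = 0.00024416
  P(Z=C)·L_C = 0.43 × 3.7934e-05 = 1.63116e-05
Evidence: 0.000408855 + 0.00024416 + 1.63116e-05 = 0.000669326
Responsibility of Group B: 0.00024416 / 0.000669326 ≈ 0.365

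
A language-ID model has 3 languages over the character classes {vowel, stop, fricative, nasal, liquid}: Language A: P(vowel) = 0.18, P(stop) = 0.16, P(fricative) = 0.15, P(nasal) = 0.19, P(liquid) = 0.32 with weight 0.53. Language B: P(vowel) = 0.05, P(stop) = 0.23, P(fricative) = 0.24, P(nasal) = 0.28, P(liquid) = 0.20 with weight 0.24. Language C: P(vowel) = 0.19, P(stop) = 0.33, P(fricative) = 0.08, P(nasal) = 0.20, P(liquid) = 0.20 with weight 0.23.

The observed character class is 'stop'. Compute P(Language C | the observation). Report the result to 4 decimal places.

0.3516

Posterior ∝ prior × likelihood, so P(k | x) ∝ P(Z=k) f_k(x); normalise over all components.
Component likelihoods at x = 'stop':
  f_A = P(stop | comp) = 0.16
  f_B = P(stop | comp) = 0.23
  f_C = P(stop | comp) = 0.33
Multiply by the mixture weights:
  P(Z=A)·f_A = 0.53 × 0.16 = 0.0848
  P(Z=B)·f_B = 0.24 × 0.23 = 0.0552
  P(Z=C)·f_C = 0.23 × 0.33 = 0.0759
Sum: 0.0848 + 0.0552 + 0.0759 = 0.2159
P(Language C | x) ≈ 0.3516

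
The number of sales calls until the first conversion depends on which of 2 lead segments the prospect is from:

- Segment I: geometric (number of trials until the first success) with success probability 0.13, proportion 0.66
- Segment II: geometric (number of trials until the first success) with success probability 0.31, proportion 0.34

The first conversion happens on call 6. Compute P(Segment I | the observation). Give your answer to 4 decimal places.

Posterior ∝ prior × likelihood, so P(k | x) ∝ w_k f_k(x); normalise over all components.
Geometric probabilities:
  L_I = 0.13·(1−0.13)^5 = 0.13·0.498421 = 0.0647947
  L_II = 0.31·(1−0.31)^5 = 0.31·0.156403 = 0.048485
Prior × likelihood for each component:
  w_I·L_I = 0.66 × 0.0647947 = 0.0427645
  w_II·L_II = 0.34 × 0.048485 = 0.0164849
Denominator: 0.0427645 + 0.0164849 = 0.0592494
So the posterior for Segment I is 0.0427645 / 0.0592494 ≈ 0.7218.

0.7218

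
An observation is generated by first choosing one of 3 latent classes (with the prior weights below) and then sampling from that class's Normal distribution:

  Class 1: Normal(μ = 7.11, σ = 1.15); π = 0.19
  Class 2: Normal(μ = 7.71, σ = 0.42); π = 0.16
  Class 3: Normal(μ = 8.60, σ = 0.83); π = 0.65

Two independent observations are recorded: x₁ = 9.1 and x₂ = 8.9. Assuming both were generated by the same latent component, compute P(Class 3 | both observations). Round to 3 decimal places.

0.987

Apply Bayes' rule: the posterior for each component is proportional to its prior times its likelihood at x.
Since both observations come from the same component, the likelihood for component k is f_k(x₁)·f_k(x₂).
  p_1 = [(1/(1.15·√(2π)))·exp(−(9.1−7.11)²/(2·1.15²)) = 0.346906·exp(-1.49720) = 0.0776221] × [0.103304] = 0.00801867
  p_2 = [(1/(0.42·√(2π)))·exp(−(9.1−7.71)²/(2·0.42²)) = 0.949863·exp(-5.47647) = 0.00397428] × [0.0171574] = 6.81882e-05
  p_3 = [(1/(0.83·√(2π)))·exp(−(9.1−8.60)²/(2·0.83²)) = 0.480653·exp(-0.18145) = 0.400894] × [0.45026] = 0.180507
Multiply by the mixture weights:
  w_1·p_1 = 0.19 × 0.00801867 = 0.00152355
  w_2·p_2 = 0.16 × 6.81882e-05 = 1.09101e-05
  w_3·p_3 = 0.65 × 0.180507 = 0.117329
Denominator: 0.00152355 + 1.09101e-05 + 0.117329 = 0.118864
Responsibility of Class 3: 0.117329 / 0.118864 ≈ 0.987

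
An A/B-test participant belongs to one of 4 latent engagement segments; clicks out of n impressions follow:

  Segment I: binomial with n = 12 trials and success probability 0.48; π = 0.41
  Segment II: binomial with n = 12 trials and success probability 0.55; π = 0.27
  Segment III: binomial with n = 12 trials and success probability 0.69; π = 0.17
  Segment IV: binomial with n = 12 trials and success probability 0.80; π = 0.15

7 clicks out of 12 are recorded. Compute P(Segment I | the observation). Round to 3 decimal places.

0.428

By Bayes' theorem, P(k | x) = P(Z=k) f_k(x) / Σ_j P(Z=j) f_j(x).
Binomial probabilities:
  L_I = 0.176779
  L_II = 0.222498
  L_III = 0.168841
  L_IV = 0.0531502
Unnormalised posteriors:
  P(Z=I)·L_I = 0.41 × 0.176779 = 0.0724794
  P(Z=II)·L_II = 0.27 × 0.222498 = 0.0600745
  P(Z=III)·L_III = 0.17 × 0.168841 = 0.0287029
  P(Z=IV)·L_IV = 0.15 × 0.0531502 = 0.00797253
Marginal: 0.0724794 + 0.0600745 + 0.0287029 + 0.00797253 = 0.169229
P(Segment I | x) = 0.0724794 / 0.169229 ≈ 0.428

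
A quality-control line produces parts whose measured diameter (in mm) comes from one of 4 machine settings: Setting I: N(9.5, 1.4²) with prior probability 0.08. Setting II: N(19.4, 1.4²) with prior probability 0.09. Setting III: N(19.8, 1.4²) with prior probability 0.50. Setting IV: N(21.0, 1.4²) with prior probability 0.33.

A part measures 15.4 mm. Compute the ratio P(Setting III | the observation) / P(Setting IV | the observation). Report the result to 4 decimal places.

Only the two components matter; the odds are (w_i f_i(x)) / (w_j f_j(x)).
Evaluate each component's likelihood at the observed value:
  p_I = 3.96463e-05
  p_II = 0.00481007
  p_III = 0.00204126
  p_IV = 9.5593e-05
Odds = (0.50/0.33) × (0.00204126/9.5593e-05) = 1.51515 × 21.3537 ≈ 32.3541

32.3541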